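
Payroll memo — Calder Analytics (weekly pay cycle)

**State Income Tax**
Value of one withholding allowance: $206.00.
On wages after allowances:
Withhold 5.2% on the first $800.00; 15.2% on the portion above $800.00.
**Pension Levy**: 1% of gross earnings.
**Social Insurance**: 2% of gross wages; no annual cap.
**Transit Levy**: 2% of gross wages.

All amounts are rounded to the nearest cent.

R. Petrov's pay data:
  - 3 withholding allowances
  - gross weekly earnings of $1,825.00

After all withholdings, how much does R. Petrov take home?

State Income Tax: taxable = $1,825.00 − 3×$206.00 = $1,207.00
  $41.60 + 15.2% × ($1,207.00 − $800.00) = $41.60 + 15.2% × $407.00 = $103.46
Pension Levy: 1% × $1,825.00 = $18.25
Social Insurance: 2% × $1,825.00 = $36.50
Transit Levy: 2% × $1,825.00 = $36.50
Total withheld: $103.46 + $18.25 + $36.50 + $36.50 = $194.71
Net pay: $1,825.00 − $194.71 = $1,630.29

$1,630.29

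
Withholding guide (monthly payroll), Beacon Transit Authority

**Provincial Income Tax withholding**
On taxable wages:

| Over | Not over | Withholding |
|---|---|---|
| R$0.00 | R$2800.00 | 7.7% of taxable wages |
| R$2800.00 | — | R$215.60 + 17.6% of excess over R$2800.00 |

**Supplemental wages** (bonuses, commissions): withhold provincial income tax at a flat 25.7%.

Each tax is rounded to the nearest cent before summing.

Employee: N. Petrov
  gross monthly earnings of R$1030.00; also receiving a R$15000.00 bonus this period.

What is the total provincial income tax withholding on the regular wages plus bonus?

Provincial Income Tax: taxable = R$1030.00
  7.7% × R$1030.00 = R$79.31
Supplemental (25.7% flat on bonus): 25.7% × R$15000.00 = R$3855.00
Total provincial income tax: R$79.31 + R$3855.00 = R$3934.31

R$3934.31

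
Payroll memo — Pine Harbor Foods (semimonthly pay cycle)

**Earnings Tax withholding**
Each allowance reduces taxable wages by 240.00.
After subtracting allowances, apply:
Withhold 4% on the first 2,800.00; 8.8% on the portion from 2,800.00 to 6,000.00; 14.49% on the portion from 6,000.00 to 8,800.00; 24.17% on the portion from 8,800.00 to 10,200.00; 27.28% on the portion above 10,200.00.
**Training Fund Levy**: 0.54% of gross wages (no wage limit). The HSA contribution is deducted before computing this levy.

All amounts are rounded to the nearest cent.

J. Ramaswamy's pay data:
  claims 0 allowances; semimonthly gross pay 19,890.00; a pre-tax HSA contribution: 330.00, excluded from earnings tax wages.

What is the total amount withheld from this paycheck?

Earnings Tax: taxable = 19,890.00 − 330.00 = 19,560.00
  1,137.70 + 27.28% × (19,560.00 − 10,200.00) = 1,137.70 + 27.28% × 9,360.00 = 3,691.11
Training Fund Levy: 0.54% × 19,560.00 = 105.62
Total: 3,691.11 + 105.62 = 3,796.73

3,796.73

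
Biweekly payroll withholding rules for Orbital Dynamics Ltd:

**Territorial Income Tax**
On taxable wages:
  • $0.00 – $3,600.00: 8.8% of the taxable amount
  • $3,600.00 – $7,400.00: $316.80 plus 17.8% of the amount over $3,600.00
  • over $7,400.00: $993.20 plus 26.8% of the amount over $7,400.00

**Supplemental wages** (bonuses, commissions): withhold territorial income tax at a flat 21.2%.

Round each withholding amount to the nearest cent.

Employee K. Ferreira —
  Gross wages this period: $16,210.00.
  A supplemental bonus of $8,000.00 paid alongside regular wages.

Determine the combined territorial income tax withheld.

$5,050.28

Territorial Income Tax: taxable = $16,210.00
  $993.20 + 26.8% × ($16,210.00 − $7,400.00) = $993.20 + 26.8% × $8,810.00 = $3,354.28
Supplemental (21.2% flat on bonus): 21.2% × $8,000.00 = $1,696.00
Total territorial income tax: $3,354.28 + $1,696.00 = $5,050.28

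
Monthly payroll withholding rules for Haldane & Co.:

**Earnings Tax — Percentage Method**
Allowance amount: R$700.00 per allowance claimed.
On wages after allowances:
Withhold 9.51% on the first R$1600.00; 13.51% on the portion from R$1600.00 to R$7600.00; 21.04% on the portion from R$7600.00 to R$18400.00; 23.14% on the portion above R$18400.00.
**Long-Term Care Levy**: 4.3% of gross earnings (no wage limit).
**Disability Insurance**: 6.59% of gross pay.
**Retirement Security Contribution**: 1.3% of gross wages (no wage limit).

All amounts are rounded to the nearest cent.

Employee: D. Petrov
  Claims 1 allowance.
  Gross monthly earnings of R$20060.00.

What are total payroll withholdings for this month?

Earnings Tax: taxable = R$20060.00 − 1×R$700.00 = R$19360.00
  R$3235.08 + 23.14% × (R$19360.00 − R$18400.00) = R$3235.08 + 23.14% × R$960.00 = R$3457.22
Long-Term Care Levy: 4.3% × R$20060.00 = R$862.58
Disability Insurance: 6.59% × R$20060.00 = R$1321.95
Retirement Security Contribution: 1.3% × R$20060.00 = R$260.78
Total: R$3457.22 + R$862.58 + R$1321.95 + R$260.78 = R$5902.53

R$5902.53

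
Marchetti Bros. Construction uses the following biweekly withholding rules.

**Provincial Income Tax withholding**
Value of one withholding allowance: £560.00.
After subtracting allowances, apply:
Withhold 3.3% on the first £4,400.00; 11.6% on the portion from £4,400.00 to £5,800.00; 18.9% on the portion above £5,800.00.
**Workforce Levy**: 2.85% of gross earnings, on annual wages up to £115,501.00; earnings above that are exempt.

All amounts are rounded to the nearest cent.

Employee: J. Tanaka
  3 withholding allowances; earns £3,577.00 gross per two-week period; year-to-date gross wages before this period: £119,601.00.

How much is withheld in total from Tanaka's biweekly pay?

£62.60

Provincial Income Tax: taxable = £3,577.00 − 3×£560.00 = £1,897.00
  3.3% × £1,897.00 = £62.60
Workforce Levy: YTD £119,601.00 ≥ cap £115,501.00 → £0.00
Total: £62.60 + £0.00 = £62.60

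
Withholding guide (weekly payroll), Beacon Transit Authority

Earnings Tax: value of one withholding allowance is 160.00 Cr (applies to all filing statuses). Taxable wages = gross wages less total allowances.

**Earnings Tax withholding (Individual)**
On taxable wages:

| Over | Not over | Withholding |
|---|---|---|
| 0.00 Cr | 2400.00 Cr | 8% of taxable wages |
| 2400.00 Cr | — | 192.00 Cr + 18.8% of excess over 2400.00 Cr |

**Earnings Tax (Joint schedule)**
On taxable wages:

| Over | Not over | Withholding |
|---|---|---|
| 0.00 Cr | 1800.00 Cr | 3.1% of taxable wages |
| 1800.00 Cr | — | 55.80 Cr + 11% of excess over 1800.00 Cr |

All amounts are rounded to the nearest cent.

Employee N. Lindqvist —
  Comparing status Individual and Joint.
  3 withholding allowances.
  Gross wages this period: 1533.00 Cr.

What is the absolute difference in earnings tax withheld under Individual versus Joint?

Earnings Tax (Individual): taxable = 1533.00 Cr − 3×160.00 Cr = 1053.00 Cr
  8% × 1053.00 Cr = 84.24 Cr
Earnings Tax (Joint): taxable = 1533.00 Cr − 3×160.00 Cr = 1053.00 Cr
  3.1% × 1053.00 Cr = 32.64 Cr
Difference: |84.24 Cr − 32.64 Cr| = 51.60 Cr (higher under Individual)

51.60 Cr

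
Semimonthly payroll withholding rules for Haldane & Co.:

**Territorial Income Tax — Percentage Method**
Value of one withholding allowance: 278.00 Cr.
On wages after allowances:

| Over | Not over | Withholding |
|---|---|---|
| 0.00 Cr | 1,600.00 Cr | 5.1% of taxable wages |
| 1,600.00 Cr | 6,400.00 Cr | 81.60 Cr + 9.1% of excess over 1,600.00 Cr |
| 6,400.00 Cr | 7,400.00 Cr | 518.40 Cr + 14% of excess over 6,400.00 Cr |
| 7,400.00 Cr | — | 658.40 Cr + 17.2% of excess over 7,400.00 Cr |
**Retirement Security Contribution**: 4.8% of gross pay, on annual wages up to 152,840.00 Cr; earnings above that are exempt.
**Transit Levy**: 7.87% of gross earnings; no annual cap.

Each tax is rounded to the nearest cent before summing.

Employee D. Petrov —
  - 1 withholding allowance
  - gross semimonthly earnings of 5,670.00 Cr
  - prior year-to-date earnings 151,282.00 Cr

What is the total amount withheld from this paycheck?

947.68 Cr

Territorial Income Tax: taxable = 5,670.00 Cr − 1×278.00 Cr = 5,392.00 Cr
  81.60 Cr + 9.1% × (5,392.00 Cr − 1,600.00 Cr) = 81.60 Cr + 9.1% × 3,792.00 Cr = 426.67 Cr
Retirement Security Contribution: cap 152,840.00 Cr − YTD 151,282.00 Cr = 1,558.00 Cr subject; 4.8% × 1,558.00 Cr = 74.78 Cr
Transit Levy: 7.87% × 5,670.00 Cr = 446.23 Cr
Total: 426.67 Cr + 74.78 Cr + 446.23 Cr = 947.68 Cr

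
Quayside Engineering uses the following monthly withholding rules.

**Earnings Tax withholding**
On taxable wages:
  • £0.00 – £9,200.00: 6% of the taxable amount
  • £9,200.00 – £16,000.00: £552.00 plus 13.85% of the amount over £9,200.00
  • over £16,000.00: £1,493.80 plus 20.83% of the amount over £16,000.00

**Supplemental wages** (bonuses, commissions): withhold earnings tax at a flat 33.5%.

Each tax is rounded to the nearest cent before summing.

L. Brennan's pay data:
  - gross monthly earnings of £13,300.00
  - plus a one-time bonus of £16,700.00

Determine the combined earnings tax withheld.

£6,714.35

Earnings Tax: taxable = £13,300.00
  £552.00 + 13.85% × (£13,300.00 − £9,200.00) = £552.00 + 13.85% × £4,100.00 = £1,119.85
Supplemental (33.5% flat on bonus): 33.5% × £16,700.00 = £5,594.50
Total earnings tax: £1,119.85 + £5,594.50 = £6,714.35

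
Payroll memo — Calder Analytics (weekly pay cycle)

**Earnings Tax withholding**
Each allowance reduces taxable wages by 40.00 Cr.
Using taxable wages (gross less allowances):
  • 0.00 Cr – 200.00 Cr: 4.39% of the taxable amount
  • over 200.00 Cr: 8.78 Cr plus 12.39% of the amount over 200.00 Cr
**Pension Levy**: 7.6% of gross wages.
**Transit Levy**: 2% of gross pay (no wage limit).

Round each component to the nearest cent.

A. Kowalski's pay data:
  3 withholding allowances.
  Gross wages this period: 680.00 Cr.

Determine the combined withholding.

Earnings Tax: taxable = 680.00 Cr − 3×40.00 Cr = 560.00 Cr
  8.78 Cr + 12.39% × (560.00 Cr − 200.00 Cr) = 8.78 Cr + 12.39% × 360.00 Cr = 53.38 Cr
Pension Levy: 7.6% × 680.00 Cr = 51.68 Cr
Transit Levy: 2% × 680.00 Cr = 13.60 Cr
Total: 53.38 Cr + 51.68 Cr + 13.60 Cr = 118.66 Cr

118.66 Cr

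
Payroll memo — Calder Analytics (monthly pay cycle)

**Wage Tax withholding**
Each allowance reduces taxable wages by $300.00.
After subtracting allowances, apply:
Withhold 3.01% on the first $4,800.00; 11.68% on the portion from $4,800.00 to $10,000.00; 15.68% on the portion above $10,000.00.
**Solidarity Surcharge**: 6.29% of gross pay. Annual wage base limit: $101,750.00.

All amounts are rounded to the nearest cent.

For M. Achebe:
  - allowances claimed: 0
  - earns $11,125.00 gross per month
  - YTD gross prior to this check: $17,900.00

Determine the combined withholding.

$1,628.00

Wage Tax: taxable = $11,125.00
  $751.84 + 15.68% × ($11,125.00 − $10,000.00) = $751.84 + 15.68% × $1,125.00 = $928.24
Solidarity Surcharge: 6.29% × $11,125.00 = $699.76
Total: $928.24 + $699.76 = $1,628.00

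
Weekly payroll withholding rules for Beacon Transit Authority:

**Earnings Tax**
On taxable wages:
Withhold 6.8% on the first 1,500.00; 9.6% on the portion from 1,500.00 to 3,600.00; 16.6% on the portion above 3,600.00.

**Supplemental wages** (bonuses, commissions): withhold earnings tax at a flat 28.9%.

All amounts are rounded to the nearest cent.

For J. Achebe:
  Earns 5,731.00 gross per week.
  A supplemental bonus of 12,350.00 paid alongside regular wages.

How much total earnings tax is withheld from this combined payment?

Earnings Tax: taxable = 5,731.00
  303.60 + 16.6% × (5,731.00 − 3,600.00) = 303.60 + 16.6% × 2,131.00 = 657.35
Supplemental (28.9% flat on bonus): 28.9% × 12,350.00 = 3,569.15
Total earnings tax: 657.35 + 3,569.15 = 4,226.50

4,226.50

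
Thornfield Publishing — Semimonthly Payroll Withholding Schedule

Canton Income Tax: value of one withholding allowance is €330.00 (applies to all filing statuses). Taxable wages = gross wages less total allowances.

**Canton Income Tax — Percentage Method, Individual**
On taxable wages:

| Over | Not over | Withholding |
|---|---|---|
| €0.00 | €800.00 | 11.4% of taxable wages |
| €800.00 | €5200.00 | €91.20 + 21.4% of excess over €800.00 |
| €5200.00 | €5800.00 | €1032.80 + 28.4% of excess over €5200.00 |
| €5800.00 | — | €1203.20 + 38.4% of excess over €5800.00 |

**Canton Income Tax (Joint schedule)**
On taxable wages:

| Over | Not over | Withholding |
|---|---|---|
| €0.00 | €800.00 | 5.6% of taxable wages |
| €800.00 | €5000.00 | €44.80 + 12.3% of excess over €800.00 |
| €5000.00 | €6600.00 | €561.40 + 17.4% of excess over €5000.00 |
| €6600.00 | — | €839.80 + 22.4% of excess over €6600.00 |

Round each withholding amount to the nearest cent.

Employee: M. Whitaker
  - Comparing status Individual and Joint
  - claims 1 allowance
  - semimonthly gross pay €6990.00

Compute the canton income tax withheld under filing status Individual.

Canton Income Tax (Individual): taxable = €6990.00 − 1×€330.00 = €6660.00
  €1203.20 + 38.4% × (€6660.00 − €5800.00) = €1203.20 + 38.4% × €860.00 = €1533.44

€1533.44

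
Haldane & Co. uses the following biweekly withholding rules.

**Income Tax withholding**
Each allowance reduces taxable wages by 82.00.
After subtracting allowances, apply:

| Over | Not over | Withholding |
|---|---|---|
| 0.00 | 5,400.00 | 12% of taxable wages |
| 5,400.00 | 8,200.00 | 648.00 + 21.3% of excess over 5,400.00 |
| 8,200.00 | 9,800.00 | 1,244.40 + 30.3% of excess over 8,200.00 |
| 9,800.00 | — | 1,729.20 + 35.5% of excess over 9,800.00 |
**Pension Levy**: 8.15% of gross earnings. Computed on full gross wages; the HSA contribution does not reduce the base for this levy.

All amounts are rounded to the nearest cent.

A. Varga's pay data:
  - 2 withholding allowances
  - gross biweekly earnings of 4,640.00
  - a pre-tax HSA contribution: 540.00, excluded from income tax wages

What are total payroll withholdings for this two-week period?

850.48

Income Tax: taxable = 4,640.00 − 540.00 − 2×82.00 = 3,936.00
  12% × 3,936.00 = 472.32
Pension Levy: 8.15% × 4,640.00 = 378.16
Total: 472.32 + 378.16 = 850.48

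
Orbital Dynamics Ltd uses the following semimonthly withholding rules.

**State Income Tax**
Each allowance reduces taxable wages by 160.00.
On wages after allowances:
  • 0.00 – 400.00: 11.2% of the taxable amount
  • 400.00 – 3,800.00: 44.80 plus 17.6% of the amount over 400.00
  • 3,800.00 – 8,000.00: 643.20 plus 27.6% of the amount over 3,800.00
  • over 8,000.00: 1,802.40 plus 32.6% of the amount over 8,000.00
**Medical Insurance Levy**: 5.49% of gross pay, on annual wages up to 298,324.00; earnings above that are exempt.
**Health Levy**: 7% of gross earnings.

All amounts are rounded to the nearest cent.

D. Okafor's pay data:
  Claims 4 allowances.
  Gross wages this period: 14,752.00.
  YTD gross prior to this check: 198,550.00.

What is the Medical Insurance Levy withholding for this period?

Medical Insurance Levy: 5.49% × 14,752.00 = 809.88

809.88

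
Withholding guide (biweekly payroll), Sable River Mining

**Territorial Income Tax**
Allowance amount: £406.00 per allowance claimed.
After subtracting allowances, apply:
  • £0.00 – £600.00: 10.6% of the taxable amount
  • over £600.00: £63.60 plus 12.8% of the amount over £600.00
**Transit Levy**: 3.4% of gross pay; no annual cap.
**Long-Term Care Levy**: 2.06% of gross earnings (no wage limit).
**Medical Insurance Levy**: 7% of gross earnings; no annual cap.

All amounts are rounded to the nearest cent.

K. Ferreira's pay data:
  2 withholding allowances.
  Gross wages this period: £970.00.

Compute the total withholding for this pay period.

£137.61

Territorial Income Tax: taxable = £970.00 − 2×£406.00 = £158.00
  10.6% × £158.00 = £16.75
Transit Levy: 3.4% × £970.00 = £32.98
Long-Term Care Levy: 2.06% × £970.00 = £19.98
Medical Insurance Levy: 7% × £970.00 = £67.90
Total: £16.75 + £32.98 + £19.98 + £67.90 = £137.61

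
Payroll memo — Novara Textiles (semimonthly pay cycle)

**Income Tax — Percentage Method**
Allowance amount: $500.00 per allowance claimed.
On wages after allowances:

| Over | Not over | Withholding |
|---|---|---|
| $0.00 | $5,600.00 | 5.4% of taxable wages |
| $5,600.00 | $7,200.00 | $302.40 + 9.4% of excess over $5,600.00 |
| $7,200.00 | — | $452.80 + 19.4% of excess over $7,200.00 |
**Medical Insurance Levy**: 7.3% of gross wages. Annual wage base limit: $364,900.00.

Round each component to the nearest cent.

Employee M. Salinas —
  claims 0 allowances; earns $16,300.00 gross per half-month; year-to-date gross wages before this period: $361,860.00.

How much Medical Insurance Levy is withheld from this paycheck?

Medical Insurance Levy: cap $364,900.00 − YTD $361,860.00 = $3,040.00 subject; 7.3% × $3,040.00 = $221.92

$221.92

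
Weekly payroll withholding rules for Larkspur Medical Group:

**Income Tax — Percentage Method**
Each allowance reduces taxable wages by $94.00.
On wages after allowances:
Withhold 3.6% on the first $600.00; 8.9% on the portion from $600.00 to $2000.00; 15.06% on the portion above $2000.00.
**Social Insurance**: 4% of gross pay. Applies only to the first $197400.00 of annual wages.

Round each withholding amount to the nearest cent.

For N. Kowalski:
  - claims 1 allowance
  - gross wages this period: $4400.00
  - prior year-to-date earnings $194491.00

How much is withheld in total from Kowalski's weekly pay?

$609.84

Income Tax: taxable = $4400.00 − 1×$94.00 = $4306.00
  $146.20 + 15.06% × ($4306.00 − $2000.00) = $146.20 + 15.06% × $2306.00 = $493.48
Social Insurance: cap $197400.00 − YTD $194491.00 = $2909.00 subject; 4% × $2909.00 = $116.36
Total: $493.48 + $116.36 = $609.84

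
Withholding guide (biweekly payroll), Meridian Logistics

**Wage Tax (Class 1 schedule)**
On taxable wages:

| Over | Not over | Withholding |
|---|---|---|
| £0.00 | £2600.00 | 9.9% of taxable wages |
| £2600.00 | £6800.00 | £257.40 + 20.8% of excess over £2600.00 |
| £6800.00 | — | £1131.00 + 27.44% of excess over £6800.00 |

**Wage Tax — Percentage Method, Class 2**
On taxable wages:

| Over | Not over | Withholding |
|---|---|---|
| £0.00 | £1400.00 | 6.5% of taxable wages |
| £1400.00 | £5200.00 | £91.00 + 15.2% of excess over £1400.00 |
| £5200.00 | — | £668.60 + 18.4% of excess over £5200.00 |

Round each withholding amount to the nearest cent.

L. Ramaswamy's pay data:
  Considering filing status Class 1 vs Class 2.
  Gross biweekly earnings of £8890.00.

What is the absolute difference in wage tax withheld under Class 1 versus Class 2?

£356.94

Wage Tax (Class 1): taxable = £8890.00
  £1131.00 + 27.44% × (£8890.00 − £6800.00) = £1131.00 + 27.44% × £2090.00 = £1704.50
Wage Tax (Class 2): taxable = £8890.00
  £668.60 + 18.4% × (£8890.00 − £5200.00) = £668.60 + 18.4% × £3690.00 = £1347.56
Difference: |£1704.50 − £1347.56| = £356.94 (higher under Class 1)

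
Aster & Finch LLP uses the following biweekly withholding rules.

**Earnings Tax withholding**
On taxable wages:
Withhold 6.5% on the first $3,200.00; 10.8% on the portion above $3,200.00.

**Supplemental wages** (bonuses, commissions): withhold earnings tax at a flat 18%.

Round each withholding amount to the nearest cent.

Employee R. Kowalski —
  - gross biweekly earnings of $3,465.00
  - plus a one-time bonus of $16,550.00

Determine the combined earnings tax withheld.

$3,215.62

Earnings Tax: taxable = $3,465.00
  $208.00 + 10.8% × ($3,465.00 − $3,200.00) = $208.00 + 10.8% × $265.00 = $236.62
Supplemental (18% flat on bonus): 18% × $16,550.00 = $2,979.00
Total earnings tax: $236.62 + $2,979.00 = $3,215.62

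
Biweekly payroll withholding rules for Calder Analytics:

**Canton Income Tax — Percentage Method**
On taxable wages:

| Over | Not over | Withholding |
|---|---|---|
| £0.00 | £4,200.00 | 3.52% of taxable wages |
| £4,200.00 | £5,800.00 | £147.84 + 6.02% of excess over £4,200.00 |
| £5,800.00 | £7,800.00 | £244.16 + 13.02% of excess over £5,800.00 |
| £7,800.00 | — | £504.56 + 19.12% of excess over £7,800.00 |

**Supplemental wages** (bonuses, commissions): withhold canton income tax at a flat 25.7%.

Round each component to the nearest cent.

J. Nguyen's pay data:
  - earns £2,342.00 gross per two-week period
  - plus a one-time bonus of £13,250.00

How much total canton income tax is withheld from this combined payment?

£3,487.69

Canton Income Tax: taxable = £2,342.00
  3.52% × £2,342.00 = £82.44
Supplemental (25.7% flat on bonus): 25.7% × £13,250.00 = £3,405.25
Total canton income tax: £82.44 + £3,405.25 = £3,487.69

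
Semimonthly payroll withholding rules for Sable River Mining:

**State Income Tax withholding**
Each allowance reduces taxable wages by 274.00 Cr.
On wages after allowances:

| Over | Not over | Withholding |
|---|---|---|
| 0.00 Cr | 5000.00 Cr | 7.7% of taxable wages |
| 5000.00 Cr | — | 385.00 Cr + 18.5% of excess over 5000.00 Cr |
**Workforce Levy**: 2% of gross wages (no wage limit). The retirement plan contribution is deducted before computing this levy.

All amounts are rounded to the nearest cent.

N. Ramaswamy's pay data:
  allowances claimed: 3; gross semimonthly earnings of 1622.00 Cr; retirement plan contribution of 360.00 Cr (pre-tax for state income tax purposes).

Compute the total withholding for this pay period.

59.12 Cr

State Income Tax: taxable = 1622.00 Cr − 360.00 Cr − 3×274.00 Cr = 440.00 Cr
  7.7% × 440.00 Cr = 33.88 Cr
Workforce Levy: 2% × 1262.00 Cr = 25.24 Cr
Total: 33.88 Cr + 25.24 Cr = 59.12 Cr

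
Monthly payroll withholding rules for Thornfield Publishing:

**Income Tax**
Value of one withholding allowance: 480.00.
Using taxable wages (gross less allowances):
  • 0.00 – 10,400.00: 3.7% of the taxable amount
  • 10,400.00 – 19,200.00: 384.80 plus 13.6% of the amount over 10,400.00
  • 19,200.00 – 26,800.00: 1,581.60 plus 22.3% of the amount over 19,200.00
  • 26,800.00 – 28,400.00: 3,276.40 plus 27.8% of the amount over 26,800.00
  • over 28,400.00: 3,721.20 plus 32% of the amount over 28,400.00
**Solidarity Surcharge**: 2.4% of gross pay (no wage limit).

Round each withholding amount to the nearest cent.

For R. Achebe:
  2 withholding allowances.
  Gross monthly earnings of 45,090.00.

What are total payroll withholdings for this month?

Income Tax: taxable = 45,090.00 − 2×480.00 = 44,130.00
  3,721.20 + 32% × (44,130.00 − 28,400.00) = 3,721.20 + 32% × 15,730.00 = 8,754.80
Solidarity Surcharge: 2.4% × 45,090.00 = 1,082.16
Total: 8,754.80 + 1,082.16 = 9,836.96

9,836.96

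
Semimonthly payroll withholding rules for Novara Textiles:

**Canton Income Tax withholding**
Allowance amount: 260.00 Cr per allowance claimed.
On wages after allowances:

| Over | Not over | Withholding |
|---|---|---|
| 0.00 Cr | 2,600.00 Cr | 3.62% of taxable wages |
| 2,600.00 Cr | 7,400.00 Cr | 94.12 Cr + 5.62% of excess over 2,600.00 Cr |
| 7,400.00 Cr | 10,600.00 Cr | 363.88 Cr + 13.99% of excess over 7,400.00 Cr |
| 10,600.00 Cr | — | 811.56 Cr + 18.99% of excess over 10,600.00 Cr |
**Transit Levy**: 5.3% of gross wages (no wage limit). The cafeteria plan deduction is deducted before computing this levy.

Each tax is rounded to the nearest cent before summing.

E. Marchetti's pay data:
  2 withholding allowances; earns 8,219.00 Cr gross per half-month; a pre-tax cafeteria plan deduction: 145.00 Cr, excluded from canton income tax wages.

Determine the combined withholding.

Canton Income Tax: taxable = 8,219.00 Cr − 145.00 Cr − 2×260.00 Cr = 7,554.00 Cr
  363.88 Cr + 13.99% × (7,554.00 Cr − 7,400.00 Cr) = 363.88 Cr + 13.99% × 154.00 Cr = 385.42 Cr
Transit Levy: 5.3% × 8,074.00 Cr = 427.92 Cr
Total: 385.42 Cr + 427.92 Cr = 813.34 Cr

813.34 Cr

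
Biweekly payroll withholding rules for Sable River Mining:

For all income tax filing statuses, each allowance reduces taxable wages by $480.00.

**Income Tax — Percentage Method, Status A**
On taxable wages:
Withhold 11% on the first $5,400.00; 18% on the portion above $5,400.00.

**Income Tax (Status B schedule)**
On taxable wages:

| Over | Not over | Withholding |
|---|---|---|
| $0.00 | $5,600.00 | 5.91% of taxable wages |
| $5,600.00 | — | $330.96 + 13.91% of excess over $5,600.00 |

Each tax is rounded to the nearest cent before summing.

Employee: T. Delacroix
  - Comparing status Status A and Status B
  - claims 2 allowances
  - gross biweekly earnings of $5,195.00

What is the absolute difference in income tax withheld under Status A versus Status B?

Income Tax (Status A): taxable = $5,195.00 − 2×$480.00 = $4,235.00
  11% × $4,235.00 = $465.85
Income Tax (Status B): taxable = $5,195.00 − 2×$480.00 = $4,235.00
  5.91% × $4,235.00 = $250.29
Difference: |$465.85 − $250.29| = $215.56 (higher under Status A)

$215.56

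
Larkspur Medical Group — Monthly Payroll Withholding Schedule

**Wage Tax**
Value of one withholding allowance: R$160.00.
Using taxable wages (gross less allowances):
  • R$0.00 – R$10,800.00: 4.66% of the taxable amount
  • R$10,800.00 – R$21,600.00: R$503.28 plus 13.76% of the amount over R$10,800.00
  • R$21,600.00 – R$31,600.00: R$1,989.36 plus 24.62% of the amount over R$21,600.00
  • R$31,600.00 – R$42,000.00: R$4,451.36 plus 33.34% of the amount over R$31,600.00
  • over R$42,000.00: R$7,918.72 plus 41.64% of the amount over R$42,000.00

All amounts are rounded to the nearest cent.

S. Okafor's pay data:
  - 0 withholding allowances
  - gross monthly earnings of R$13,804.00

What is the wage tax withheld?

R$916.63

Wage Tax: taxable = R$13,804.00
  R$503.28 + 13.76% × (R$13,804.00 − R$10,800.00) = R$503.28 + 13.76% × R$3,004.00 = R$916.63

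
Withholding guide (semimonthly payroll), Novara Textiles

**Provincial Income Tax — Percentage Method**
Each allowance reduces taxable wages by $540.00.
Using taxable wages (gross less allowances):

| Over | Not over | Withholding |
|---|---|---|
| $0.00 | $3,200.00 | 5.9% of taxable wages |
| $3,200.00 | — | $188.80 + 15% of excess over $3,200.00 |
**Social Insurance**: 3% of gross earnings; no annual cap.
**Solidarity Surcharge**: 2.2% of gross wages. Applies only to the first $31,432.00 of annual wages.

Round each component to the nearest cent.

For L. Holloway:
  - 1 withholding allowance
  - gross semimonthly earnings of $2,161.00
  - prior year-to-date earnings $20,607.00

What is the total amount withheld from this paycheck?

Provincial Income Tax: taxable = $2,161.00 − 1×$540.00 = $1,621.00
  5.9% × $1,621.00 = $95.64
Social Insurance: 3% × $2,161.00 = $64.83
Solidarity Surcharge: 2.2% × $2,161.00 = $47.54
Total: $95.64 + $64.83 + $47.54 = $208.01

$208.01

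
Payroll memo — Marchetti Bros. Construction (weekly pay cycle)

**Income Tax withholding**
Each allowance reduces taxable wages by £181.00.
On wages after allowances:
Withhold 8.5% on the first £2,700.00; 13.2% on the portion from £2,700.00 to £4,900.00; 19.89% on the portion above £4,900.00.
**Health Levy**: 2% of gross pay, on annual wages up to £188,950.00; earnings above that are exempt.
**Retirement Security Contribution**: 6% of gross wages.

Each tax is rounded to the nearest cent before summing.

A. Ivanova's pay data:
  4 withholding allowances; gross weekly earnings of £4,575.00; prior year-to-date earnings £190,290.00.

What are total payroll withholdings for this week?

£655.93

Income Tax: taxable = £4,575.00 − 4×£181.00 = £3,851.00
  £229.50 + 13.2% × (£3,851.00 − £2,700.00) = £229.50 + 13.2% × £1,151.00 = £381.43
Health Levy: YTD £190,290.00 ≥ cap £188,950.00 → £0.00
Retirement Security Contribution: 6% × £4,575.00 = £274.50
Total: £381.43 + £0.00 + £274.50 = £655.93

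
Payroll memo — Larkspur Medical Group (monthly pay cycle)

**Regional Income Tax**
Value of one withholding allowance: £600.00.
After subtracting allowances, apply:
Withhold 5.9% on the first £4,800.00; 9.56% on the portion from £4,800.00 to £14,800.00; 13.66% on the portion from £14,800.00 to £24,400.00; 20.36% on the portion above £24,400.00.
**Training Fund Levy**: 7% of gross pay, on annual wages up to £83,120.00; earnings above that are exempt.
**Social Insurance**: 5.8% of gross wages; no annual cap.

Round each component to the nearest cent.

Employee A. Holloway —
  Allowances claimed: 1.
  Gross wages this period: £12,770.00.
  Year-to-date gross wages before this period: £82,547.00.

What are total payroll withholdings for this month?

£1,768.54

Regional Income Tax: taxable = £12,770.00 − 1×£600.00 = £12,170.00
  £283.20 + 9.56% × (£12,170.00 − £4,800.00) = £283.20 + 9.56% × £7,370.00 = £987.77
Training Fund Levy: cap £83,120.00 − YTD £82,547.00 = £573.00 subject; 7% × £573.00 = £40.11
Social Insurance: 5.8% × £12,770.00 = £740.66
Total: £987.77 + £40.11 + £740.66 = £1,768.54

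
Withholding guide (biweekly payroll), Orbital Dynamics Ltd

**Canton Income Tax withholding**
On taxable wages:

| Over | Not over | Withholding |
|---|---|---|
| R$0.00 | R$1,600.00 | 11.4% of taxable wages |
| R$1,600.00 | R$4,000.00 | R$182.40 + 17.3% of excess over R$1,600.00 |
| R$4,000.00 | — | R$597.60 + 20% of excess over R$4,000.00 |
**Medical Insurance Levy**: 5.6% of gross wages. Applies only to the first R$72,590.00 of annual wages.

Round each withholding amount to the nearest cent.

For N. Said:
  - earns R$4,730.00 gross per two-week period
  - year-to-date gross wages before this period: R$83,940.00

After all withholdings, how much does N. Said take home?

R$3,986.40

Canton Income Tax: taxable = R$4,730.00
  R$597.60 + 20% × (R$4,730.00 − R$4,000.00) = R$597.60 + 20% × R$730.00 = R$743.60
Medical Insurance Levy: YTD R$83,940.00 ≥ cap R$72,590.00 → R$0.00
Total withheld: R$743.60 + R$0.00 = R$743.60
Net pay: R$4,730.00 − R$743.60 = R$3,986.40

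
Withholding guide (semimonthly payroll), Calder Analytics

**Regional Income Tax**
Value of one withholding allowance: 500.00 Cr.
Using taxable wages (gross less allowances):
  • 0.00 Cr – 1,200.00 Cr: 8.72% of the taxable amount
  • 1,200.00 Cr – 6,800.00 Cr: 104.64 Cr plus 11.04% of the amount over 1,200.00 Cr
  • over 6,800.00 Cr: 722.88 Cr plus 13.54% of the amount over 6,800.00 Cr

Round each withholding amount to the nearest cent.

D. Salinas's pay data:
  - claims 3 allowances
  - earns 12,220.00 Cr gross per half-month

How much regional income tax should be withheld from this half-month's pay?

Regional Income Tax: taxable = 12,220.00 Cr − 3×500.00 Cr = 10,720.00 Cr
  722.88 Cr + 13.54% × (10,720.00 Cr − 6,800.00 Cr) = 722.88 Cr + 13.54% × 3,920.00 Cr = 1,253.65 Cr

1,253.65 Cr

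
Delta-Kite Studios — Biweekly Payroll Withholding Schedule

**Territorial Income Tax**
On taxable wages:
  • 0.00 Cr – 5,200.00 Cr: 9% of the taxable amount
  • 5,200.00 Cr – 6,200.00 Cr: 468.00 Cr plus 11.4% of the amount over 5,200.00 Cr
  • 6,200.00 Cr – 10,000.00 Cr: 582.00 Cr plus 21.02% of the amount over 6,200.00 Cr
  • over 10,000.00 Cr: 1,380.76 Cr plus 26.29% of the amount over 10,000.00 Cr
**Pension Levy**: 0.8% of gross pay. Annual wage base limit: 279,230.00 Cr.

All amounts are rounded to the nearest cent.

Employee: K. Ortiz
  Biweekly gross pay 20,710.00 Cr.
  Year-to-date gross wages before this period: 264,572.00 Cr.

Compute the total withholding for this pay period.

Territorial Income Tax: taxable = 20,710.00 Cr
  1,380.76 Cr + 26.29% × (20,710.00 Cr − 10,000.00 Cr) = 1,380.76 Cr + 26.29% × 10,710.00 Cr = 4,196.42 Cr
Pension Levy: cap 279,230.00 Cr − YTD 264,572.00 Cr = 14,658.00 Cr subject; 0.8% × 14,658.00 Cr = 117.26 Cr
Total: 4,196.42 Cr + 117.26 Cr = 4,313.68 Cr

4,313.68 Cr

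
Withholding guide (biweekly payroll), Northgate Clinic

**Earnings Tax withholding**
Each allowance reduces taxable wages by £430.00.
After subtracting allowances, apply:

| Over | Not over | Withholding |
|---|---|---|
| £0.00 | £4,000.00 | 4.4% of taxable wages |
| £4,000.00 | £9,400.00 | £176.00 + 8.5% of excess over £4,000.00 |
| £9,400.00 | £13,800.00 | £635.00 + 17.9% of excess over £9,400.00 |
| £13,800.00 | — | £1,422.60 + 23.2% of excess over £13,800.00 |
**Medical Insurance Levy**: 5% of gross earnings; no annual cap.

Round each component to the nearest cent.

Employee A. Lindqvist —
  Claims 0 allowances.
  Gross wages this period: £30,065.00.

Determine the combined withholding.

Earnings Tax: taxable = £30,065.00
  £1,422.60 + 23.2% × (£30,065.00 − £13,800.00) = £1,422.60 + 23.2% × £16,265.00 = £5,196.08
Medical Insurance Levy: 5% × £30,065.00 = £1,503.25
Total: £5,196.08 + £1,503.25 = £6,699.33

£6,699.33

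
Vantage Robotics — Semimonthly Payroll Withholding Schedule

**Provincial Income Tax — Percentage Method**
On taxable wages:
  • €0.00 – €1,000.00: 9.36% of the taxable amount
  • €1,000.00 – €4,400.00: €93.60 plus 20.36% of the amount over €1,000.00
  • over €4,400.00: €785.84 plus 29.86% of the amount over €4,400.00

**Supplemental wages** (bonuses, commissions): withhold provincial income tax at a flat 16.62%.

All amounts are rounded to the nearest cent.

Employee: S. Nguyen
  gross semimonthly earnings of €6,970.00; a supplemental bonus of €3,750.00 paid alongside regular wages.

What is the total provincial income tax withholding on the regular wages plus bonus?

€2,176.49

Provincial Income Tax: taxable = €6,970.00
  €785.84 + 29.86% × (€6,970.00 − €4,400.00) = €785.84 + 29.86% × €2,570.00 = €1,553.24
Supplemental (16.62% flat on bonus): 16.62% × €3,750.00 = €623.25
Total provincial income tax: €1,553.24 + €623.25 = €2,176.49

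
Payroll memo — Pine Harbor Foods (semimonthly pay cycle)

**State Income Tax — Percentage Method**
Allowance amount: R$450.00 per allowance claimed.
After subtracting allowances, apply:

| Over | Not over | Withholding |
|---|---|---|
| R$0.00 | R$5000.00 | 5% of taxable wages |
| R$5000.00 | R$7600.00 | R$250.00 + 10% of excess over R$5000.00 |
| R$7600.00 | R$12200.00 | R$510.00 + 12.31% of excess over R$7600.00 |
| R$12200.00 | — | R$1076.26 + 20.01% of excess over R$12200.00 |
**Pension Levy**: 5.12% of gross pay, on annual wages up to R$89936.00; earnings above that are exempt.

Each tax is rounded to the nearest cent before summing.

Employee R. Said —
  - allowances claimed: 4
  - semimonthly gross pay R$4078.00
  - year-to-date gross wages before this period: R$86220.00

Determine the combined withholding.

State Income Tax: taxable = R$4078.00 − 4×R$450.00 = R$2278.00
  5% × R$2278.00 = R$113.90
Pension Levy: cap R$89936.00 − YTD R$86220.00 = R$3716.00 subject; 5.12% × R$3716.00 = R$190.26
Total: R$113.90 + R$190.26 = R$304.16

R$304.16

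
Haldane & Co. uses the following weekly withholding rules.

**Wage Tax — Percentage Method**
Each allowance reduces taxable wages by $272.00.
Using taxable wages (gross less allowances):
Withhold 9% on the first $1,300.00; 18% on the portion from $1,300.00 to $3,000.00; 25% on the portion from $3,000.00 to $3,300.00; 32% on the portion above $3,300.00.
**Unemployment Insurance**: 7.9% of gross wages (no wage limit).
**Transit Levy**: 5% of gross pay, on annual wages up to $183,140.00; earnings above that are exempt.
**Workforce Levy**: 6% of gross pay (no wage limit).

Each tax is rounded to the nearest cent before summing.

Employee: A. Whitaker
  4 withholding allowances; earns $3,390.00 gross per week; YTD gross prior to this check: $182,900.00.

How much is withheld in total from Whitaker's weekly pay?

Wage Tax: taxable = $3,390.00 − 4×$272.00 = $2,302.00
  $117.00 + 18% × ($2,302.00 − $1,300.00) = $117.00 + 18% × $1,002.00 = $297.36
Unemployment Insurance: 7.9% × $3,390.00 = $267.81
Transit Levy: cap $183,140.00 − YTD $182,900.00 = $240.00 subject; 5% × $240.00 = $12.00
Workforce Levy: 6% × $3,390.00 = $203.40
Total: $297.36 + $267.81 + $12.00 + $203.40 = $780.57

$780.57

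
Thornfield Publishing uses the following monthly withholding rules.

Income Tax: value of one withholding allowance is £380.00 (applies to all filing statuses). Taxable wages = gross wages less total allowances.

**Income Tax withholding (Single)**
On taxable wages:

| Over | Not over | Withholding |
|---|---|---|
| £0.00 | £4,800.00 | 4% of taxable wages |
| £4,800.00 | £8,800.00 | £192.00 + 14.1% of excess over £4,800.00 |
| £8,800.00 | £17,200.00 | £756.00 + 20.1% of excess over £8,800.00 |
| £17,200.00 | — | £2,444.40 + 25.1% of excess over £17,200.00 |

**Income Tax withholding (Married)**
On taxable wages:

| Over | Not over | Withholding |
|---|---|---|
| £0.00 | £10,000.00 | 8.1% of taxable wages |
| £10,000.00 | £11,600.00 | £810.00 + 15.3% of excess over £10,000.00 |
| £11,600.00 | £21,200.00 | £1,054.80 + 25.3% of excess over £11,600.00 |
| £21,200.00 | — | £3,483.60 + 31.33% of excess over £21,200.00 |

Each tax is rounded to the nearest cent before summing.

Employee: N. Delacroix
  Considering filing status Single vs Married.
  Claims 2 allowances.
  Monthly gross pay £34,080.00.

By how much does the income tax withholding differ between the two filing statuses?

£790.28

Income Tax (Single): taxable = £34,080.00 − 2×£380.00 = £33,320.00
  £2,444.40 + 25.1% × (£33,320.00 − £17,200.00) = £2,444.40 + 25.1% × £16,120.00 = £6,490.52
Income Tax (Married): taxable = £34,080.00 − 2×£380.00 = £33,320.00
  £3,483.60 + 31.33% × (£33,320.00 − £21,200.00) = £3,483.60 + 31.33% × £12,120.00 = £7,280.80
Difference: |£6,490.52 − £7,280.80| = £790.28 (higher under Married)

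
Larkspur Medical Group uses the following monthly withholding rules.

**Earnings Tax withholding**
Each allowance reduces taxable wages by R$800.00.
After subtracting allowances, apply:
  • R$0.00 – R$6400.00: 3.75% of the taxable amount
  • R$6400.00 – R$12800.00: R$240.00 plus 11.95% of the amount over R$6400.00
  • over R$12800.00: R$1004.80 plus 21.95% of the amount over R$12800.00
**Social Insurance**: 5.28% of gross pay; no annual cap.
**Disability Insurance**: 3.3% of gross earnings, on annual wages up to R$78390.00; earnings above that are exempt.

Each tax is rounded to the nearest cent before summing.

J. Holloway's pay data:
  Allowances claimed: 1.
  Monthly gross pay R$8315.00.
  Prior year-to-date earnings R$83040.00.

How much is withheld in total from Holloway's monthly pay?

R$812.27

Earnings Tax: taxable = R$8315.00 − 1×R$800.00 = R$7515.00
  R$240.00 + 11.95% × (R$7515.00 − R$6400.00) = R$240.00 + 11.95% × R$1115.00 = R$373.24
Social Insurance: 5.28% × R$8315.00 = R$439.03
Disability Insurance: YTD R$83040.00 ≥ cap R$78390.00 → R$0.00
Total: R$373.24 + R$439.03 + R$0.00 = R$812.27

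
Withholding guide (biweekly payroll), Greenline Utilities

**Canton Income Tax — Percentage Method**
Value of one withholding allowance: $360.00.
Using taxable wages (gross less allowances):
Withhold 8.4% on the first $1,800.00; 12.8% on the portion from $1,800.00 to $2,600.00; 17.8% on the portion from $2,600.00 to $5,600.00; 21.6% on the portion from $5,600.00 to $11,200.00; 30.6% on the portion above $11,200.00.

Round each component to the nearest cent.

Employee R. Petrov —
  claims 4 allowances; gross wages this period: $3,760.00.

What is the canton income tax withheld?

Canton Income Tax: taxable = $3,760.00 − 4×$360.00 = $2,320.00
  $151.20 + 12.8% × ($2,320.00 − $1,800.00) = $151.20 + 12.8% × $520.00 = $217.76

$217.76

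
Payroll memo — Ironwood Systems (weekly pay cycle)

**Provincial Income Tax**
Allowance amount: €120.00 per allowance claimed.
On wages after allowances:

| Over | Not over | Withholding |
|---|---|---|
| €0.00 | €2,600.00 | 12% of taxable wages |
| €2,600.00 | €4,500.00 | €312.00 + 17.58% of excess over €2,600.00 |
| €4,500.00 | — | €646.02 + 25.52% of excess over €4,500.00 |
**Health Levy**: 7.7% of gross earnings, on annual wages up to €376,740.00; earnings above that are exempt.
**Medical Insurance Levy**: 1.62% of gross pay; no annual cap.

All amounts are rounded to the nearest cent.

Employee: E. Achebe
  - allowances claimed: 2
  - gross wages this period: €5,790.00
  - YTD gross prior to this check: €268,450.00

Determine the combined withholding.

Provincial Income Tax: taxable = €5,790.00 − 2×€120.00 = €5,550.00
  €646.02 + 25.52% × (€5,550.00 − €4,500.00) = €646.02 + 25.52% × €1,050.00 = €913.98
Health Levy: 7.7% × €5,790.00 = €445.83
Medical Insurance Levy: 1.62% × €5,790.00 = €93.80
Total: €913.98 + €445.83 + €93.80 = €1,453.61

€1,453.61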